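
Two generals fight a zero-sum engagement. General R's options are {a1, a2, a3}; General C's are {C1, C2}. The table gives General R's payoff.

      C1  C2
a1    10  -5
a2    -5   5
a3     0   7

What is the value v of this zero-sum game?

Row minima: a1 → -5, a2 → -5, a3 → 0; maximin = 0.
Column maxima: C1 → 10, C2 → 7; minimax = 7.
0 ≠ 7, so there is no saddle point; optimal play is mixed.
a2 is strictly dominated by a3, so General R never plays it.
On the remaining 2×2 (a1, a3 vs C1, C2):
Let General R play a1 with probability p. Expected payoff against C1: 10p + 0(1−p) = 10p; against C2: (-5)p + 7(1−p) = −12p + 7.
Setting these equal: 10p = −12p + 7 ⇒ 22p = 7 ⇒ p = 7/22, and the value is (10)·(7/22) = 35/11.
For General C: with q = P(C1), equating a1's and a3's payoffs gives 15q − 5 = −7q + 7 ⇒ q = 6/11.

35/11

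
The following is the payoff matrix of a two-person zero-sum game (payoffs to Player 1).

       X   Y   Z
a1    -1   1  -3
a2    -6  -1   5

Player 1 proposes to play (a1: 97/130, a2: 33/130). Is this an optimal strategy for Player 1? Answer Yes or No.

Against X this mix gives (97/130)·(-1) + (33/130)·(-6) = -59/26.
Against Y this mix gives (97/130)·1 + (33/130)·(-1) = 32/65.
Against Z this mix gives (97/130)·(-3) + (33/130)·5 = -63/65.
Player 2 will play X, holding Player 1 to -59/26. Shifting weight toward the row that does better against X would raise this floor (the equalizing mix achieves -23/13 against both X and Z), so the proposed strategy is not optimal.

No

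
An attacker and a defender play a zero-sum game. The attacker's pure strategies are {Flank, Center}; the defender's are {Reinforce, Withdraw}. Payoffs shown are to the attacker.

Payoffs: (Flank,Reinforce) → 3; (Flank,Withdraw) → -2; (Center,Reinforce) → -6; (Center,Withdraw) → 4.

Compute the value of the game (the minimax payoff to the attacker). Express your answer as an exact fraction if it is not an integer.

0

Row minima: Flank → -2, Center → -6; maximin = -2.
Column maxima: Reinforce → 3, Withdraw → 4; minimax = 3.
-2 ≠ 3, so there is no saddle point; optimal play is mixed.
Let the attacker play Flank with probability p. Expected payoff against Reinforce: 3p + (-6)(1−p) = 9p − 6; against Withdraw: (-2)p + 4(1−p) = −6p + 4.
Setting these equal: 9p − 6 = −6p + 4 ⇒ 15p = 10 ⇒ p = 2/3, and the value is (9)·(2/3) − 6 = 0.
For the defender: with q = P(Reinforce), equating Flank's and Center's payoffs gives 5q − 2 = −10q + 4 ⇒ q = 2/5.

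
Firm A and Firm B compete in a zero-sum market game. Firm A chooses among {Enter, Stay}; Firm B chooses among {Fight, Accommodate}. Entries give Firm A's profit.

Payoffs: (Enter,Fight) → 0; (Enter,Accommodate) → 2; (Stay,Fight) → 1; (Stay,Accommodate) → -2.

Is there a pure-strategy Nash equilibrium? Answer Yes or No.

Row minima: Enter → 0, Stay → -2; maximin = 0.
Column maxima: Fight → 1, Accommodate → 2; minimax = 1.
0 ≠ 1, so no pure-strategy equilibrium exists.

No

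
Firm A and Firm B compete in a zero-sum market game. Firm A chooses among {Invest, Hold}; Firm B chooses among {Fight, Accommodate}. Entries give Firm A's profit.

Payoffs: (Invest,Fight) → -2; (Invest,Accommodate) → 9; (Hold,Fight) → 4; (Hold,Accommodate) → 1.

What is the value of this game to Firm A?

Row minima: Invest → -2, Hold → 1; maximin = 1.
Column maxima: Fight → 4, Accommodate → 9; minimax = 4.
1 ≠ 4, so there is no saddle point; optimal play is mixed.
Let Firm A play Invest with probability p. Expected payoff against Fight: (-2)p + 4(1−p) = −6p + 4; against Accommodate: 9p + 1(1−p) = 8p + 1.
Setting these equal: −6p + 4 = 8p + 1 ⇒ −14p = -3 ⇒ p = 3/14, and the value is (-6)·(3/14) + 4 = 19/7.
For Firm B: with q = P(Fight), equating Invest's and Hold's payoffs gives −11q + 9 = 3q + 1 ⇒ q = 4/7.

19/7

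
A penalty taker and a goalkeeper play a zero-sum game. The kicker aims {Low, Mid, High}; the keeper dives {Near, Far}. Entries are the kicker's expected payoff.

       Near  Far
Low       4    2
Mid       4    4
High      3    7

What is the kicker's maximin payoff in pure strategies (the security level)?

4

Row minima: Low → 2, Mid → 4, High → 3.
The best of these is 4.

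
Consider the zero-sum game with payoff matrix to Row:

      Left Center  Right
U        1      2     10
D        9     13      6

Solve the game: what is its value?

Row minima: U → 1, D → 6; maximin = 6.
Column maxima: Left → 9, Center → 13, Right → 10; minimax = 9.
6 ≠ 9, so there is no saddle point; optimal play is mixed.
Center is strictly dominated by Left (it gives Row strictly more in every row), so Column never plays it.
On the remaining 2×2 (U, D vs Left, Right):
Let Row play U with probability p. Expected payoff against Left: 1p + 9(1−p) = −8p + 9; against Right: 10p + 6(1−p) = 4p + 6.
Setting these equal: −8p + 9 = 4p + 6 ⇒ −12p = -3 ⇒ p = 1/4, and the value is (-8)·(1/4) + 9 = 7.
For Column: with q = P(Left), equating U's and D's payoffs gives −9q + 10 = 3q + 6 ⇒ q = 1/3.

7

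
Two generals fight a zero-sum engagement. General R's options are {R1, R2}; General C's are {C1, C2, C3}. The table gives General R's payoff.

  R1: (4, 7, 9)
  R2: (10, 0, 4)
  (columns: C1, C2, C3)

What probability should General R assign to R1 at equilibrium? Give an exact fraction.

Row minima: R1 → 4, R2 → 0; maximin = 4.
Column maxima: C1 → 10, C2 → 7, C3 → 9; minimax = 7.
4 ≠ 7, so there is no saddle point; optimal play is mixed.
C3 is strictly dominated by C2 (it gives General R strictly more in every row), so General C never plays it.
On the remaining 2×2 (R1, R2 vs C1, C2):
Let General R play R1 with probability p. Expected payoff against C1: 4p + 10(1−p) = −6p + 10; against C2: 7p + 0(1−p) = 7p.
Setting these equal: −6p + 10 = 7p ⇒ −13p = -10 ⇒ p = 10/13, and the value is (-6)·(10/13) + 10 = 70/13.
For General C: with q = P(C1), equating R1's and R2's payoffs gives −3q + 7 = 10q ⇒ q = 7/13.

10/13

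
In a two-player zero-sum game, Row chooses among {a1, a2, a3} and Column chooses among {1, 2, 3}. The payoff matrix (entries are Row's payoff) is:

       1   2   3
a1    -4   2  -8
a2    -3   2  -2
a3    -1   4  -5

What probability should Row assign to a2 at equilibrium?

Row minima: a1 → -8, a2 → -3, a3 → -5; maximin = -3.
Column maxima: 1 → -1, 2 → 4, 3 → -2; minimax = -2.
-3 ≠ -2, so there is no saddle point; optimal play is mixed.
a1 is strictly dominated by a3, so Row never plays it.
2 is strictly dominated by 1 (it gives Row strictly more in every row), so Column never plays it.
On the remaining 2×2 (a2, a3 vs 1, 3):
Let Row play a2 with probability p. Expected payoff against 1: (-3)p + (-1)(1−p) = −2p − 1; against 3: (-2)p + (-5)(1−p) = 3p − 5.
Setting these equal: −2p − 1 = 3p − 5 ⇒ −5p = -4 ⇒ p = 4/5, and the value is (-2)·(4/5) − 1 = -13/5.
For Column: with q = P(1), equating a2's and a3's payoffs gives −q − 2 = 4q − 5 ⇒ q = 3/5.

4/5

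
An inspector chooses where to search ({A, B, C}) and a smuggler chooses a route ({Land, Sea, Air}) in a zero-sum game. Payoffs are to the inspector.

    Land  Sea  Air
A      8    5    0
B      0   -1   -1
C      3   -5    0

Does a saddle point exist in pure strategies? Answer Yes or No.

Row minima: A → 0, B → -1, C → -5; maximin = 0.
Column maxima: Land → 8, Sea → 5, Air → 0; minimax = 0.
maximin = minimax = 0, so a saddle point exists.

Yes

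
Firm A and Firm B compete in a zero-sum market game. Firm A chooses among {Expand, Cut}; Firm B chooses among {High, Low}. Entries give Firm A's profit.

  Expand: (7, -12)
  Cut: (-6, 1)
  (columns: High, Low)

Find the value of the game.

-5/2

Row minima: Expand → -12, Cut → -6; maximin = -6.
Column maxima: High → 7, Low → 1; minimax = 1.
-6 ≠ 1, so there is no saddle point; optimal play is mixed.
Let Firm A play Expand with probability p. Expected payoff against High: 7p + (-6)(1−p) = 13p − 6; against Low: (-12)p + 1(1−p) = −13p + 1.
Setting these equal: 13p − 6 = −13p + 1 ⇒ 26p = 7 ⇒ p = 7/26, and the value is (13)·(7/26) − 6 = -5/2.
For Firm B: with q = P(High), equating Expand's and Cut's payoffs gives 19q − 12 = −7q + 1 ⇒ q = 1/2.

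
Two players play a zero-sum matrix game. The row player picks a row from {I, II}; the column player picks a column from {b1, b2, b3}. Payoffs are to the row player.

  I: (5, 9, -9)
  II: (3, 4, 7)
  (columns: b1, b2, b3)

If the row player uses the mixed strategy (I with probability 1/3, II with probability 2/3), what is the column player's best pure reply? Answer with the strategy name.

If the column player plays b1, the row player's expected payoff is (1/3)·5 + (2/3)·3 = 11/3.
If the column player plays b2, the row player's expected payoff is (1/3)·9 + (2/3)·4 = 17/3.
If the column player plays b3, the row player's expected payoff is (1/3)·(-9) + (2/3)·7 = 5/3.
The column player minimizes the row player's payoff; the smallest is 5/3, so the best response is b3.

b3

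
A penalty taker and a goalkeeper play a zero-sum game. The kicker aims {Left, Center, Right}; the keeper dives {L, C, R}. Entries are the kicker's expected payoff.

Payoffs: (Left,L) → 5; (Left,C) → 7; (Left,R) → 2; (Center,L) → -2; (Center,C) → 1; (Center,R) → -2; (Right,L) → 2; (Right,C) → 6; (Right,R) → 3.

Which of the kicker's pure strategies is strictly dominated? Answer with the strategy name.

Center

Left gives a strictly higher payoff than Center against every column: 5 > -2, 7 > 1, 2 > -2.
So Center is strictly dominated and the kicker never plays it.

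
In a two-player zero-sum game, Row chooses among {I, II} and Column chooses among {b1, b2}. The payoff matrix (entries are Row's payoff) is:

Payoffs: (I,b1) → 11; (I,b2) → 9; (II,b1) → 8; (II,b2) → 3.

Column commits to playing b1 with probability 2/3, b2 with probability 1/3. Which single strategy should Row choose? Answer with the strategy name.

I

Expected payoff of I: (2/3)·11 + (1/3)·9 = 31/3.
Expected payoff of II: (2/3)·8 + (1/3)·3 = 19/3.
The largest is 31/3, so Row's best response is I.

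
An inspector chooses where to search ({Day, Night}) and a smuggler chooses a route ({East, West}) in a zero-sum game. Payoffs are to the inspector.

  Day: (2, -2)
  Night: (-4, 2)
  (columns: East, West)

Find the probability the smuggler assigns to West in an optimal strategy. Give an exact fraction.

Row minima: Day → -2, Night → -4; maximin = -2.
Column maxima: East → 2, West → 2; minimax = 2.
-2 ≠ 2, so there is no saddle point; optimal play is mixed.
Let the inspector play Day with probability p. Expected payoff against East: 2p + (-4)(1−p) = 6p − 4; against West: (-2)p + 2(1−p) = −4p + 2.
Setting these equal: 6p − 4 = −4p + 2 ⇒ 10p = 6 ⇒ p = 3/5, and the value is (6)·(3/5) − 4 = -2/5.
For the smuggler: with q = P(East), equating Day's and Night's payoffs gives 4q − 2 = −6q + 2 ⇒ q = 2/5.

3/5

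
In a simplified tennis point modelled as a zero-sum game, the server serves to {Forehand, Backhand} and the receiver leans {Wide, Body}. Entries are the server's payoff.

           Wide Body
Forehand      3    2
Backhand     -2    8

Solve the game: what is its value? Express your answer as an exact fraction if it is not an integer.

Row minima: Forehand → 2, Backhand → -2; maximin = 2.
Column maxima: Wide → 3, Body → 8; minimax = 3.
2 ≠ 3, so there is no saddle point; optimal play is mixed.
Let the server play Forehand with probability p. Expected payoff against Wide: 3p + (-2)(1−p) = 5p − 2; against Body: 2p + 8(1−p) = −6p + 8.
Setting these equal: 5p − 2 = −6p + 8 ⇒ 11p = 10 ⇒ p = 10/11, and the value is (5)·(10/11) − 2 = 28/11.
For the receiver: with q = P(Wide), equating Forehand's and Backhand's payoffs gives q + 2 = −10q + 8 ⇒ q = 6/11.

28/11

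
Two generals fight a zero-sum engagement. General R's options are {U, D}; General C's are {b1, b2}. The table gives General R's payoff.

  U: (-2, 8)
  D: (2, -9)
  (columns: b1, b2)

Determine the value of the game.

Row minima: U → -2, D → -9; maximin = -2.
Column maxima: b1 → 2, b2 → 8; minimax = 2.
-2 ≠ 2, so there is no saddle point; optimal play is mixed.
Let General R play U with probability p. Expected payoff against b1: (-2)p + 2(1−p) = −4p + 2; against b2: 8p + (-9)(1−p) = 17p − 9.
Setting these equal: −4p + 2 = 17p − 9 ⇒ −21p = -11 ⇒ p = 11/21, and the value is (-4)·(11/21) + 2 = -2/21.
For General C: with q = P(b1), equating U's and D's payoffs gives −10q + 8 = 11q − 9 ⇒ q = 17/21.

-2/21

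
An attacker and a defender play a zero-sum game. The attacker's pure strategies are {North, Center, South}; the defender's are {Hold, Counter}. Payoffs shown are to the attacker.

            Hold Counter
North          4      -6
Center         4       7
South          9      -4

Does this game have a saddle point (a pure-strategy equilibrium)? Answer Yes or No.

Row minima: North → -6, Center → 4, South → -4; maximin = 4.
Column maxima: Hold → 9, Counter → 7; minimax = 7.
4 ≠ 7, so no pure-strategy equilibrium exists.

No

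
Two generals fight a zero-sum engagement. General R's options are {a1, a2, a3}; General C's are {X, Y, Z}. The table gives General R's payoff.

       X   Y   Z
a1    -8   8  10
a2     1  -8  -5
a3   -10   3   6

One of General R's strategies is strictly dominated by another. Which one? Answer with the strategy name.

a3

a1 gives a strictly higher payoff than a3 against every column: -8 > -10, 8 > 3, 10 > 6.
So a3 is strictly dominated and General R never plays it.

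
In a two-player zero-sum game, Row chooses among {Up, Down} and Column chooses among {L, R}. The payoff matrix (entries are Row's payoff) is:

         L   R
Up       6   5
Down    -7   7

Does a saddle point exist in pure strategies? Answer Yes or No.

Row minima: Up → 5, Down → -7; maximin = 5.
Column maxima: L → 6, R → 7; minimax = 6.
5 ≠ 6, so no pure-strategy equilibrium exists.

No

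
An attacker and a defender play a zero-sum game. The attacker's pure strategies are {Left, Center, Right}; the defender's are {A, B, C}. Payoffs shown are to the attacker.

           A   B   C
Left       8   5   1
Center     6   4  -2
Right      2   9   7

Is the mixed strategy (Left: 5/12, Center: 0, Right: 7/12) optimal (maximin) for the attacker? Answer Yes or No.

Yes

Against A this mix gives (5/12)·8 + (7/12)·2 = 9/2.
Against B this mix gives (5/12)·5 + (7/12)·9 = 22/3.
Against C this mix gives (5/12)·1 + (7/12)·7 = 9/2.
All of the defender's active replies (A, C) yield 9/2, and no column does worse for the attacker. The mix makes the defender indifferent and guarantees 9/2, so it is optimal.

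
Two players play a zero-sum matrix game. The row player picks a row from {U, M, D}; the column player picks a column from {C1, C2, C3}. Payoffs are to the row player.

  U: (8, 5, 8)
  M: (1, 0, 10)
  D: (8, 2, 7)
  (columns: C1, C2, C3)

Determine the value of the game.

Row minima: U → 5, M → 0, D → 2; maximin = 5.
Column maxima: C1 → 8, C2 → 5, C3 → 10; minimax = 5.
Since maximin = minimax = 5, there is a saddle point and the value is 5.

5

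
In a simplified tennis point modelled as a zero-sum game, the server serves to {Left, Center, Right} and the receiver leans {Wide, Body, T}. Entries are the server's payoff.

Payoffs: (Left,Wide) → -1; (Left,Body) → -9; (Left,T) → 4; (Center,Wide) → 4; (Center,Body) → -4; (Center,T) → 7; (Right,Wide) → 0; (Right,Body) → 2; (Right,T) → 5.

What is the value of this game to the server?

Row minima: Left → -9, Center → -4, Right → 0; maximin = 0.
Column maxima: Wide → 4, Body → 2, T → 7; minimax = 2.
0 ≠ 2, so there is no saddle point; optimal play is mixed.
Left is strictly dominated by Center, so the server never plays it.
T is strictly dominated by Wide (it gives the server strictly more in every row), so the receiver never plays it.
On the remaining 2×2 (Center, Right vs Wide, Body):
Let the server play Center with probability p. Expected payoff against Wide: 4p + 0(1−p) = 4p; against Body: (-4)p + 2(1−p) = −6p + 2.
Setting these equal: 4p = −6p + 2 ⇒ 10p = 2 ⇒ p = 1/5, and the value is (4)·(1/5) = 4/5.
For the receiver: with q = P(Wide), equating Center's and Right's payoffs gives 8q − 4 = −2q + 2 ⇒ q = 3/5.

4/5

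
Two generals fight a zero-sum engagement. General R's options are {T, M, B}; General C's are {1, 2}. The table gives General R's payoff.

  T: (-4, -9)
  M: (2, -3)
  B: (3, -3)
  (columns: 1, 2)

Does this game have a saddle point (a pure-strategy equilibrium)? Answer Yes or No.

Yes

Row minima: T → -9, M → -3, B → -3; maximin = -3.
Column maxima: 1 → 3, 2 → -3; minimax = -3.
maximin = minimax = -3, so a saddle point exists.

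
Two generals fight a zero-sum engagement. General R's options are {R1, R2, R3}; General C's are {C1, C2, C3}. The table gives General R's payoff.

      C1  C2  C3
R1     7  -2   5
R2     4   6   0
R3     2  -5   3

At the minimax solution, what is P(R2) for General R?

7/13

Row minima: R1 → -2, R2 → 0, R3 → -5; maximin = 0.
Column maxima: C1 → 7, C2 → 6, C3 → 5; minimax = 5.
0 ≠ 5, so there is no saddle point; optimal play is mixed.
R3 is strictly dominated by R1, so General R never plays it.
With R3 eliminated, C1 is strictly dominated by C3 (it gives General R strictly more in every remaining row), so General C never plays it.
On the remaining 2×2 (R1, R2 vs C2, C3):
Let General R play R1 with probability p. Expected payoff against C2: (-2)p + 6(1−p) = −8p + 6; against C3: 5p + 0(1−p) = 5p.
Setting these equal: −8p + 6 = 5p ⇒ −13p = -6 ⇒ p = 6/13, and the value is (-8)·(6/13) + 6 = 30/13.
For General C: with q = P(C2), equating R1's and R2's payoffs gives −7q + 5 = 6q ⇒ q = 5/13.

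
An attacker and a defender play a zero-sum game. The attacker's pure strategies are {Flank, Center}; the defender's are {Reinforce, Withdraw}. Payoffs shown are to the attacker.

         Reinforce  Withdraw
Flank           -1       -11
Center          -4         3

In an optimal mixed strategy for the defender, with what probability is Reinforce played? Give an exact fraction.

Row minima: Flank → -11, Center → -4; maximin = -4.
Column maxima: Reinforce → -1, Withdraw → 3; minimax = -1.
-4 ≠ -1, so there is no saddle point; optimal play is mixed.
Let the attacker play Flank with probability p. Expected payoff against Reinforce: (-1)p + (-4)(1−p) = 3p − 4; against Withdraw: (-11)p + 3(1−p) = −14p + 3.
Setting these equal: 3p − 4 = −14p + 3 ⇒ 17p = 7 ⇒ p = 7/17, and the value is (3)·(7/17) − 4 = -47/17.
For the defender: with q = P(Reinforce), equating Flank's and Center's payoffs gives 10q − 11 = −7q + 3 ⇒ q = 14/17.

14/17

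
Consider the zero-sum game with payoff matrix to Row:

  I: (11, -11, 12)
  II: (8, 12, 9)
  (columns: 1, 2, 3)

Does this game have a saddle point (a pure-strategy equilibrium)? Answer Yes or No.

Row minima: I → -11, II → 8; maximin = 8.
Column maxima: 1 → 11, 2 → 12, 3 → 12; minimax = 11.
8 ≠ 11, so no pure-strategy equilibrium exists.

No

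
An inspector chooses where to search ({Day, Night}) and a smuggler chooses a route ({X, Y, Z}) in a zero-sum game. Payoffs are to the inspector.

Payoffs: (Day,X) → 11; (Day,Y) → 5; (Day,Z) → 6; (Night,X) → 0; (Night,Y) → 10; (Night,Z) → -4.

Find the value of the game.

16/3

Row minima: Day → 5, Night → -4; maximin = 5.
Column maxima: X → 11, Y → 10, Z → 6; minimax = 6.
5 ≠ 6, so there is no saddle point; optimal play is mixed.
X is strictly dominated by Z (it gives the inspector strictly more in every row), so the smuggler never plays it.
On the remaining 2×2 (Day, Night vs Y, Z):
Let the inspector play Day with probability p. Expected payoff against Y: 5p + 10(1−p) = −5p + 10; against Z: 6p + (-4)(1−p) = 10p − 4.
Setting these equal: −5p + 10 = 10p − 4 ⇒ −15p = -14 ⇒ p = 14/15, and the value is (-5)·(14/15) + 10 = 16/3.
For the smuggler: with q = P(Y), equating Day's and Night's payoffs gives −q + 6 = 14q − 4 ⇒ q = 2/3.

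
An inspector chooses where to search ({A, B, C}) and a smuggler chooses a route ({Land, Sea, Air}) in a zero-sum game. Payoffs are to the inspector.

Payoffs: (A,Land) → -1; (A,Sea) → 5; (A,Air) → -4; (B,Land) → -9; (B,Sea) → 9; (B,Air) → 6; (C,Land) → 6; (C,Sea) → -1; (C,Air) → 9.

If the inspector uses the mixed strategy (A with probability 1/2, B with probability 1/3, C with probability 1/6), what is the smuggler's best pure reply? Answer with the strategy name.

Land

If the smuggler plays Land, the inspector's expected payoff is (1/2)·(-1) + (1/3)·(-9) + (1/6)·6 = -5/2.
If the smuggler plays Sea, the inspector's expected payoff is (1/2)·5 + (1/3)·9 + (1/6)·(-1) = 16/3.
If the smuggler plays Air, the inspector's expected payoff is (1/2)·(-4) + (1/3)·6 + (1/6)·9 = 3/2.
The smuggler minimizes the inspector's payoff; the smallest is -5/2, so the best response is Land.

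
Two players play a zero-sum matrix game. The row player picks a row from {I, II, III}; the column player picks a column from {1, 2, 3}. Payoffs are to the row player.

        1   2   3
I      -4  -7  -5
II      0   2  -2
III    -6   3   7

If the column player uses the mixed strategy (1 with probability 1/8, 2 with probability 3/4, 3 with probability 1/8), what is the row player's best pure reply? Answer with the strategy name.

III

Expected payoff of I: (1/8)·(-4) + (3/4)·(-7) + (1/8)·(-5) = -51/8.
Expected payoff of II: (1/8)·0 + (3/4)·2 + (1/8)·(-2) = 5/4.
Expected payoff of III: (1/8)·(-6) + (3/4)·3 + (1/8)·7 = 19/8.
The largest is 19/8, so the row player's best response is III.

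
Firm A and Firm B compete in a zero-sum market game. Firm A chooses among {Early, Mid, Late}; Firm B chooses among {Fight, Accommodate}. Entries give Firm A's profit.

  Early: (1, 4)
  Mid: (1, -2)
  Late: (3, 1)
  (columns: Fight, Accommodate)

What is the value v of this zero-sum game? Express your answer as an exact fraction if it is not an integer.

Row minima: Early → 1, Mid → -2, Late → 1; maximin = 1.
Column maxima: Fight → 3, Accommodate → 4; minimax = 3.
1 ≠ 3, so there is no saddle point; optimal play is mixed.
Mid is strictly dominated by Late, so Firm A never plays it.
On the remaining 2×2 (Early, Late vs Fight, Accommodate):
Let Firm A play Early with probability p. Expected payoff against Fight: 1p + 3(1−p) = −2p + 3; against Accommodate: 4p + 1(1−p) = 3p + 1.
Setting these equal: −2p + 3 = 3p + 1 ⇒ −5p = -2 ⇒ p = 2/5, and the value is (-2)·(2/5) + 3 = 11/5.
For Firm B: with q = P(Fight), equating Early's and Late's payoffs gives −3q + 4 = 2q + 1 ⇒ q = 3/5.

11/5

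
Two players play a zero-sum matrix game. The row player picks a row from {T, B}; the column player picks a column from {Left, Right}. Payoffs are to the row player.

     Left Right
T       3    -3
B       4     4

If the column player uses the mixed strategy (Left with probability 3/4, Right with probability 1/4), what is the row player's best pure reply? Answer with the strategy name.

Expected payoff of T: (3/4)·3 + (1/4)·(-3) = 3/2.
Expected payoff of B: (3/4)·4 + (1/4)·4 = 4.
The largest is 4, so the row player's best response is B.

B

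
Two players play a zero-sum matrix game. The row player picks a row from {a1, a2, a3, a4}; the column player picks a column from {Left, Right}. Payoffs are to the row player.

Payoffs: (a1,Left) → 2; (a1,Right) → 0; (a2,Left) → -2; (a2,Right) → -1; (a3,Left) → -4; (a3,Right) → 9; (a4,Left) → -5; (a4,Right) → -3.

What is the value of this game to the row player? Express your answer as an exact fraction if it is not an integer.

Row minima: a1 → 0, a2 → -2, a3 → -4, a4 → -5; maximin = 0.
Column maxima: Left → 2, Right → 9; minimax = 2.
0 ≠ 2, so there is no saddle point; optimal play is mixed.
a2 is strictly dominated by a1, so the row player never plays it.
a4 is strictly dominated by a1, so the row player never plays it.
On the remaining 2×2 (a1, a3 vs Left, Right):
Let the row player play a1 with probability p. Expected payoff against Left: 2p + (-4)(1−p) = 6p − 4; against Right: 0p + 9(1−p) = −9p + 9.
Setting these equal: 6p − 4 = −9p + 9 ⇒ 15p = 13 ⇒ p = 13/15, and the value is (6)·(13/15) − 4 = 6/5.
For the column player: with q = P(Left), equating a1's and a3's payoffs gives 2q = −13q + 9 ⇒ q = 3/5.

6/5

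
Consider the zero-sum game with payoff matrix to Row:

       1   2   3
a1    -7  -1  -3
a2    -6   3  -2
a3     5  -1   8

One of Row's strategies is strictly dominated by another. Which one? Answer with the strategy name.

a2 gives a strictly higher payoff than a1 against every column: -6 > -7, 3 > -1, -2 > -3.
So a1 is strictly dominated and Row never plays it.

a1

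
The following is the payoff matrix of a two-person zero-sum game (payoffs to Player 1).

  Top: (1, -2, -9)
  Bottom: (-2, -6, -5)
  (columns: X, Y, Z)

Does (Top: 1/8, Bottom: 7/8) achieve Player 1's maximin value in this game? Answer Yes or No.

Against X this mix gives (1/8)·1 + (7/8)·(-2) = -13/8.
Against Y this mix gives (1/8)·(-2) + (7/8)·(-6) = -11/2.
Against Z this mix gives (1/8)·(-9) + (7/8)·(-5) = -11/2.
All of Player 2's active replies (Y, Z) yield -11/2, and no column does worse for Player 1. The mix makes Player 2 indifferent and guarantees -11/2, so it is optimal.

Yes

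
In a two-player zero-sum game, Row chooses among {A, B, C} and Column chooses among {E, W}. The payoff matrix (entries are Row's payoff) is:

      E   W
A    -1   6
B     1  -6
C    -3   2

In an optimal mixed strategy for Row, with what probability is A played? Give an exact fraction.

1/2

Row minima: A → -1, B → -6, C → -3; maximin = -1.
Column maxima: E → 1, W → 6; minimax = 1.
-1 ≠ 1, so there is no saddle point; optimal play is mixed.
C is strictly dominated by A, so Row never plays it.
On the remaining 2×2 (A, B vs E, W):
Let Row play A with probability p. Expected payoff against E: (-1)p + 1(1−p) = −2p + 1; against W: 6p + (-6)(1−p) = 12p − 6.
Setting these equal: −2p + 1 = 12p − 6 ⇒ −14p = -7 ⇒ p = 1/2, and the value is (-2)·(1/2) + 1 = 0.
For Column: with q = P(E), equating A's and B's payoffs gives −7q + 6 = 7q − 6 ⇒ q = 6/7.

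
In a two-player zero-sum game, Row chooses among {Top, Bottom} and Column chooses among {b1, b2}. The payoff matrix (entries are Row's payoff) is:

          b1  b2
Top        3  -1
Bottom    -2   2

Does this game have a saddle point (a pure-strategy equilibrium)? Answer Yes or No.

Row minima: Top → -1, Bottom → -2; maximin = -1.
Column maxima: b1 → 3, b2 → 2; minimax = 2.
-1 ≠ 2, so no pure-strategy equilibrium exists.

No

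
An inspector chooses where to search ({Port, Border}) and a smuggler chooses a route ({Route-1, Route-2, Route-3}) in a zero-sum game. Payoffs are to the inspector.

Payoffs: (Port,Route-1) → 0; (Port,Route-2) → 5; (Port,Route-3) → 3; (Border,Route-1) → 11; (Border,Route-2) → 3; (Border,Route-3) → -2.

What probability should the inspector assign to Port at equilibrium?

Row minima: Port → 0, Border → -2; maximin = 0.
Column maxima: Route-1 → 11, Route-2 → 5, Route-3 → 3; minimax = 3.
0 ≠ 3, so there is no saddle point; optimal play is mixed.
Route-2 is strictly dominated by Route-3 (it gives the inspector strictly more in every row), so the smuggler never plays it.
On the remaining 2×2 (Port, Border vs Route-1, Route-3):
Let the inspector play Port with probability p. Expected payoff against Route-1: 0p + 11(1−p) = −11p + 11; against Route-3: 3p + (-2)(1−p) = 5p − 2.
Setting these equal: −11p + 11 = 5p − 2 ⇒ −16p = -13 ⇒ p = 13/16, and the value is (-11)·(13/16) + 11 = 33/16.
For the smuggler: with q = P(Route-1), equating Port's and Border's payoffs gives −3q + 3 = 13q − 2 ⇒ q = 5/16.

13/16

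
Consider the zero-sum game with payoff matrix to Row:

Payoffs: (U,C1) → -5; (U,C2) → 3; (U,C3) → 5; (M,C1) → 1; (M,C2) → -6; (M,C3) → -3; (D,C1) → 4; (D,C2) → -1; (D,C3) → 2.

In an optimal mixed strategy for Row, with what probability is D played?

Row minima: U → -5, M → -6, D → -1; maximin = -1.
Column maxima: C1 → 4, C2 → 3, C3 → 5; minimax = 3.
-1 ≠ 3, so there is no saddle point; optimal play is mixed.
M is strictly dominated by D, so Row never plays it.
C3 is strictly dominated by C2 (it gives Row strictly more in every row), so Column never plays it.
On the remaining 2×2 (U, D vs C1, C2):
Let Row play U with probability p. Expected payoff against C1: (-5)p + 4(1−p) = −9p + 4; against C2: 3p + (-1)(1−p) = 4p − 1.
Setting these equal: −9p + 4 = 4p − 1 ⇒ −13p = -5 ⇒ p = 5/13, and the value is (-9)·(5/13) + 4 = 7/13.
For Column: with q = P(C1), equating U's and D's payoffs gives −8q + 3 = 5q − 1 ⇒ q = 4/13.

8/13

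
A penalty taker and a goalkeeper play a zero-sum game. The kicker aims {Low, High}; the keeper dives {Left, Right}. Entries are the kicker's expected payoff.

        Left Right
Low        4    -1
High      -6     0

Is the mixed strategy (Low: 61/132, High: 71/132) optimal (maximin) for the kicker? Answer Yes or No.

Against Left this mix gives (61/132)·4 + (71/132)·(-6) = -91/66.
Against Right this mix gives (61/132)·(-1) + (71/132)·0 = -61/132.
The keeper will play Left, holding the kicker to -91/66. Shifting weight toward the row that does better against Left would raise this floor (the equalizing mix achieves -6/11 against both Left and Right), so the proposed strategy is not optimal.

No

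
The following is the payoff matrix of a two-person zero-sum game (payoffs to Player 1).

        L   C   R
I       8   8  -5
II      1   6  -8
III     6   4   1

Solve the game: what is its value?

Row minima: I → -5, II → -8, III → 1; maximin = 1.
Column maxima: L → 8, C → 8, R → 1; minimax = 1.
Since maximin = minimax = 1, there is a saddle point and the value is 1.

1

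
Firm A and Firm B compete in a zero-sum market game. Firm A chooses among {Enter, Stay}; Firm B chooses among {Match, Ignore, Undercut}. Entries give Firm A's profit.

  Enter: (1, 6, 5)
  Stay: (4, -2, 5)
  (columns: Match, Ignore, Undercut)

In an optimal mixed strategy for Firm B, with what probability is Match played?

8/11

Row minima: Enter → 1, Stay → -2; maximin = 1.
Column maxima: Match → 4, Ignore → 6, Undercut → 5; minimax = 4.
1 ≠ 4, so there is no saddle point; optimal play is mixed.
Undercut is strictly dominated by Match (it gives Firm A strictly more in every row), so Firm B never plays it.
On the remaining 2×2 (Enter, Stay vs Match, Ignore):
Let Firm A play Enter with probability p. Expected payoff against Match: 1p + 4(1−p) = −3p + 4; against Ignore: 6p + (-2)(1−p) = 8p − 2.
Setting these equal: −3p + 4 = 8p − 2 ⇒ −11p = -6 ⇒ p = 6/11, and the value is (-3)·(6/11) + 4 = 26/11.
For Firm B: with q = P(Match), equating Enter's and Stay's payoffs gives −5q + 6 = 6q − 2 ⇒ q = 8/11.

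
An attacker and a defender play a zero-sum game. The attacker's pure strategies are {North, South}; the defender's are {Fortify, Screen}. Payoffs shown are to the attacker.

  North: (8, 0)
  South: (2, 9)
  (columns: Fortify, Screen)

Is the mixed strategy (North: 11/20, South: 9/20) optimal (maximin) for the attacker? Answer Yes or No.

Against Fortify this mix gives (11/20)·8 + (9/20)·2 = 53/10.
Against Screen this mix gives (11/20)·0 + (9/20)·9 = 81/20.
The defender will play Screen, holding the attacker to 81/20. Shifting weight toward the row that does better against Screen would raise this floor (the equalizing mix achieves 24/5 against both Screen and Fortify), so the proposed strategy is not optimal.

No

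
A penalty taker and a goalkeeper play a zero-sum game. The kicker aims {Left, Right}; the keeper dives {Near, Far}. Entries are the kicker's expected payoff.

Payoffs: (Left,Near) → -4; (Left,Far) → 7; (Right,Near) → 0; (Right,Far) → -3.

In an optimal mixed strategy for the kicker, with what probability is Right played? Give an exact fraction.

11/14

Row minima: Left → -4, Right → -3; maximin = -3.
Column maxima: Near → 0, Far → 7; minimax = 0.
-3 ≠ 0, so there is no saddle point; optimal play is mixed.
Let the kicker play Left with probability p. Expected payoff against Near: (-4)p + 0(1−p) = −4p; against Far: 7p + (-3)(1−p) = 10p − 3.
Setting these equal: −4p = 10p − 3 ⇒ −14p = -3 ⇒ p = 3/14, and the value is (-4)·(3/14) = -6/7.
For the keeper: with q = P(Near), equating Left's and Right's payoffs gives −11q + 7 = 3q − 3 ⇒ q = 5/7.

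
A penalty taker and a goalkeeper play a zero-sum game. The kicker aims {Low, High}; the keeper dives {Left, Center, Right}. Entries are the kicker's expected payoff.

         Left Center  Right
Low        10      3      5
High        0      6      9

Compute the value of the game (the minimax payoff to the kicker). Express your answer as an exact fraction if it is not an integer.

Row minima: Low → 3, High → 0; maximin = 3.
Column maxima: Left → 10, Center → 6, Right → 9; minimax = 6.
3 ≠ 6, so there is no saddle point; optimal play is mixed.
Right is strictly dominated by Center (it gives the kicker strictly more in every row), so the keeper never plays it.
On the remaining 2×2 (Low, High vs Left, Center):
Let the kicker play Low with probability p. Expected payoff against Left: 10p + 0(1−p) = 10p; against Center: 3p + 6(1−p) = −3p + 6.
Setting these equal: 10p = −3p + 6 ⇒ 13p = 6 ⇒ p = 6/13, and the value is (10)·(6/13) = 60/13.
For the keeper: with q = P(Left), equating Low's and High's payoffs gives 7q + 3 = −6q + 6 ⇒ q = 3/13.

60/13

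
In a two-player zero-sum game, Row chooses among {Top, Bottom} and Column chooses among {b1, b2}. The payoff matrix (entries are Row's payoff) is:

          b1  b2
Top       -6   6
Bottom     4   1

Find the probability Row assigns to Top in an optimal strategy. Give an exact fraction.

Row minima: Top → -6, Bottom → 1; maximin = 1.
Column maxima: b1 → 4, b2 → 6; minimax = 4.
1 ≠ 4, so there is no saddle point; optimal play is mixed.
Let Row play Top with probability p. Expected payoff against b1: (-6)p + 4(1−p) = −10p + 4; against b2: 6p + 1(1−p) = 5p + 1.
Setting these equal: −10p + 4 = 5p + 1 ⇒ −15p = -3 ⇒ p = 1/5, and the value is (-10)·(1/5) + 4 = 2.
For Column: with q = P(b1), equating Top's and Bottom's payoffs gives −12q + 6 = 3q + 1 ⇒ q = 1/3.

1/5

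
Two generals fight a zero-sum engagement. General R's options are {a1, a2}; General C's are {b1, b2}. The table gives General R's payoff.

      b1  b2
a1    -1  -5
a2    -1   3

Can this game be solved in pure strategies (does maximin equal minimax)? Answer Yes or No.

Yes

Row minima: a1 → -5, a2 → -1; maximin = -1.
Column maxima: b1 → -1, b2 → 3; minimax = -1.
maximin = minimax = -1, so a saddle point exists.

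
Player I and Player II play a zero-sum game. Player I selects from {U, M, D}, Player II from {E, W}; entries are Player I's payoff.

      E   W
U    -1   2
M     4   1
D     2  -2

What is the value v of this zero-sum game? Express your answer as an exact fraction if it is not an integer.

3/2

Row minima: U → -1, M → 1, D → -2; maximin = 1.
Column maxima: E → 4, W → 2; minimax = 2.
1 ≠ 2, so there is no saddle point; optimal play is mixed.
D is strictly dominated by M, so Player I never plays it.
On the remaining 2×2 (U, M vs E, W):
Let Player I play U with probability p. Expected payoff against E: (-1)p + 4(1−p) = −5p + 4; against W: 2p + 1(1−p) = p + 1.
Setting these equal: −5p + 4 = p + 1 ⇒ −6p = -3 ⇒ p = 1/2, and the value is (-5)·(1/2) + 4 = 3/2.
For Player II: with q = P(E), equating U's and M's payoffs gives −3q + 2 = 3q + 1 ⇒ q = 1/6.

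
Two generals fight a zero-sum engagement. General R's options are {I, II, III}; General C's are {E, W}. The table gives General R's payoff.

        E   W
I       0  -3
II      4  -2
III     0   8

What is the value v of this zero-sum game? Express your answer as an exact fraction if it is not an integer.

Row minima: I → -3, II → -2, III → 0; maximin = 0.
Column maxima: E → 4, W → 8; minimax = 4.
0 ≠ 4, so there is no saddle point; optimal play is mixed.
I is strictly dominated by II, so General R never plays it.
On the remaining 2×2 (II, III vs E, W):
Let General R play II with probability p. Expected payoff against E: 4p + 0(1−p) = 4p; against W: (-2)p + 8(1−p) = −10p + 8.
Setting these equal: 4p = −10p + 8 ⇒ 14p = 8 ⇒ p = 4/7, and the value is (4)·(4/7) = 16/7.
For General C: with q = P(E), equating II's and III's payoffs gives 6q − 2 = −8q + 8 ⇒ q = 5/7.

16/7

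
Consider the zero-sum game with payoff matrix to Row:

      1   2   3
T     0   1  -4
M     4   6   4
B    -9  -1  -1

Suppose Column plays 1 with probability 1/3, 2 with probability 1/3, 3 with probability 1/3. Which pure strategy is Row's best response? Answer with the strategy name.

Expected payoff of T: (1/3)·0 + (1/3)·1 + (1/3)·(-4) = -1.
Expected payoff of M: (1/3)·4 + (1/3)·6 + (1/3)·4 = 14/3.
Expected payoff of B: (1/3)·(-9) + (1/3)·(-1) + (1/3)·(-1) = -11/3.
The largest is 14/3, so Row's best response is M.

M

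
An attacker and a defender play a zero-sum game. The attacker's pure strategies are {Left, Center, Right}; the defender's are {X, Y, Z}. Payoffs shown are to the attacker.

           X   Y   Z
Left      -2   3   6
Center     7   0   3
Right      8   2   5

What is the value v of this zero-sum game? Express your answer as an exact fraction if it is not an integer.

28/11

Row minima: Left → -2, Center → 0, Right → 2; maximin = 2.
Column maxima: X → 8, Y → 3, Z → 6; minimax = 3.
2 ≠ 3, so there is no saddle point; optimal play is mixed.
Center is strictly dominated by Right, so the attacker never plays it.
Z is strictly dominated by Y (it gives the attacker strictly more in every row), so the defender never plays it.
On the remaining 2×2 (Left, Right vs X, Y):
Let the attacker play Left with probability p. Expected payoff against X: (-2)p + 8(1−p) = −10p + 8; against Y: 3p + 2(1−p) = p + 2.
Setting these equal: −10p + 8 = p + 2 ⇒ −11p = -6 ⇒ p = 6/11, and the value is (-10)·(6/11) + 8 = 28/11.
For the defender: with q = P(X), equating Left's and Right's payoffs gives −5q + 3 = 6q + 2 ⇒ q = 1/11.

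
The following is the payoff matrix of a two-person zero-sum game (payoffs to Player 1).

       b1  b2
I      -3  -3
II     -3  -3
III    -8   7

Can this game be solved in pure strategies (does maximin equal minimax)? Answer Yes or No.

Yes

Row minima: I → -3, II → -3, III → -8; maximin = -3.
Column maxima: b1 → -3, b2 → 7; minimax = -3.
maximin = minimax = -3, so a saddle point exists.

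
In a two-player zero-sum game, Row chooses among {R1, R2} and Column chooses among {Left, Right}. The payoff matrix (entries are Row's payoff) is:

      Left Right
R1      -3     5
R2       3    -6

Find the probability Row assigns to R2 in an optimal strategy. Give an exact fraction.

Row minima: R1 → -3, R2 → -6; maximin = -3.
Column maxima: Left → 3, Right → 5; minimax = 3.
-3 ≠ 3, so there is no saddle point; optimal play is mixed.
Let Row play R1 with probability p. Expected payoff against Left: (-3)p + 3(1−p) = −6p + 3; against Right: 5p + (-6)(1−p) = 11p − 6.
Setting these equal: −6p + 3 = 11p − 6 ⇒ −17p = -9 ⇒ p = 9/17, and the value is (-6)·(9/17) + 3 = -3/17.
For Column: with q = P(Left), equating R1's and R2's payoffs gives −8q + 5 = 9q − 6 ⇒ q = 11/17.

8/17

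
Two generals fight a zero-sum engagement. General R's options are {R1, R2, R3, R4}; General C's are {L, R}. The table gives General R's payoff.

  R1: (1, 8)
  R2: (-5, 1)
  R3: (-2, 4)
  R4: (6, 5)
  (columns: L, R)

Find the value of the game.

Row minima: R1 → 1, R2 → -5, R3 → -2, R4 → 5; maximin = 5.
Column maxima: L → 6, R → 8; minimax = 6.
5 ≠ 6, so there is no saddle point; optimal play is mixed.
R2 is strictly dominated by R1, so General R never plays it.
R3 is strictly dominated by R1, so General R never plays it.
On the remaining 2×2 (R1, R4 vs L, R):
Let General R play R1 with probability p. Expected payoff against L: 1p + 6(1−p) = −5p + 6; against R: 8p + 5(1−p) = 3p + 5.
Setting these equal: −5p + 6 = 3p + 5 ⇒ −8p = -1 ⇒ p = 1/8, and the value is (-5)·(1/8) + 6 = 43/8.
For General C: with q = P(L), equating R1's and R4's payoffs gives −7q + 8 = q + 5 ⇒ q = 3/8.

43/8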